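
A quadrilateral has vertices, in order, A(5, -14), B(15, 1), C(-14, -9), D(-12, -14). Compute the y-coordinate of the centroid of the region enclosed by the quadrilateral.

Apply the shoelace formula. First the cross-terms c_i = x_i·y_{i+1} − x_{i+1}·y_i:
  215, -121, 88, 238  ⇒  2A = 420, A = 210.
Then Σ (y_i + y_{i+1})·c_i = -10515, so ȳ = -10515 / (6·210) = -701/84.

-701/84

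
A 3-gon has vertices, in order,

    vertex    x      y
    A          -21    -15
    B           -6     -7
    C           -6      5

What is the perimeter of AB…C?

|AB| = √((15)² + (8)²) = √289 = 17
|BC| = √((0)² + (12)²) = √144 = 12
|CA| = √((-15)² + (-20)²) = √625 = 25
Perimeter = 17 + 12 + 25 = 54.

54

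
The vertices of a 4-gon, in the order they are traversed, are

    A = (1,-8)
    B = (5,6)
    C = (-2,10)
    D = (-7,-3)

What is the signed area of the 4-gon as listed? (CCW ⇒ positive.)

121.5

Cross-terms: 46, 62, 76, 59  ⇒  Σ = 243
Signed area = Σ/2 = 121.5 (positive ⇒ counter-clockwise traversal).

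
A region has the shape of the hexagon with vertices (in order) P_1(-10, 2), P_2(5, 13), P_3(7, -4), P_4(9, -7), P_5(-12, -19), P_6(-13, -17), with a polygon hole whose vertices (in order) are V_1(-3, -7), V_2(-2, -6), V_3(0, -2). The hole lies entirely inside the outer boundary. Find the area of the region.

378

Outer boundary:
Apply the surveyor's formula: 2A = Σ (x_i·y_{i+1} − x_{i+1}·y_i), indices taken mod 6.
P_1→P_2: (-10)(13) − (5)(2) = -140
P_2→P_3: (5)(-4) − (7)(13) = -111
P_3→P_4: (7)(-7) − (9)(-4) = -13
P_4→P_5: (9)(-19) − (-12)(-7) = -255
P_5→P_6: (-12)(-17) − (-13)(-19) = -43
P_6→P_1: (-13)(2) − (-10)(-17) = -196
Σ = -758
Area = |Σ|/2 = 379.
Hole:
Apply the shoelace formula: 2A = Σ (x_i·y_{i+1} − x_{i+1}·y_i), indices taken mod 3.
Σ = (4) + (4) + (-6) = 2
Area = |Σ|/2 = 1.
Net area = 379 − 1 = 378.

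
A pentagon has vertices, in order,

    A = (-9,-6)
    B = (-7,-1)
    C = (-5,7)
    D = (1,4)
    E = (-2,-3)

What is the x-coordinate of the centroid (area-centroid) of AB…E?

-361/93

Apply the surveyor's formula. First the cross-terms c_i = x_i·y_{i+1} − x_{i+1}·y_i:
  -33, -54, -27, 5, -15  ⇒  2A = -124, A = -62.
Then Σ (x_i + x_{i+1})·c_i = 1444, so x̄ = 1444 / (6·(-62)) = -361/93.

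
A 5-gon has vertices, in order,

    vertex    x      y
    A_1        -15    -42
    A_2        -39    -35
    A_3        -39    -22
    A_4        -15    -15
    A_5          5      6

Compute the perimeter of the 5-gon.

|A_1A_2| = √((-24)² + (7)²) = √625 = 25
|A_2A_3| = √((0)² + (13)²) = √169 = 13
|A_3A_4| = √((24)² + (7)²) = √625 = 25
|A_4A_5| = √((20)² + (21)²) = √841 = 29
|A_5A_1| = √((-20)² + (-48)²) = √2704 = 52
Perimeter = 25 + 13 + 25 + 29 + 52 = 144.

144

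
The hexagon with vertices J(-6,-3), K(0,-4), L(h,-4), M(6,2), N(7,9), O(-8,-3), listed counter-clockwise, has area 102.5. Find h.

10

Write out the shoelace sum; only the two edges meeting at L involve h:
2·Area = [(0·(-4) − h·(-4)) + (h·2 − 6·(-4))] + 121
       = 6·h + 145 = 205
⇒ h = 10.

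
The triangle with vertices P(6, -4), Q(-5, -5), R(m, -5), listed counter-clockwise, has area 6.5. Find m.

8

Write out the shoelace sum; only the two edges meeting at R involve m:
2·Area = [((-5)·(-5) − m·(-5)) + (m·(-4) − 6·(-5))] + -50
       = 1·m + 5 = 13
⇒ m = 8.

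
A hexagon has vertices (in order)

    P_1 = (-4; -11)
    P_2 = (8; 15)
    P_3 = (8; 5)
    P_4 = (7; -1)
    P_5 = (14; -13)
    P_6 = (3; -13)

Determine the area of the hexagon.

200

Σ = (28) + (-80) + (-43) + (-77) + (-143) + (-85) = -400
Area = |Σ|/2 = 200.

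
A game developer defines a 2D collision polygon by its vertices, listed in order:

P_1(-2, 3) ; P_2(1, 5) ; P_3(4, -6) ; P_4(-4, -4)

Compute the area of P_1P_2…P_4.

Σ = (-13) + (-26) + (-40) + (-20) = -99
Area = |Σ|/2 = 49.5.

49.5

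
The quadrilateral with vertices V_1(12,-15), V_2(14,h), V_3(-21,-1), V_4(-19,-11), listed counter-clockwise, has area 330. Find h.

The doubled signed area Σ (x_i y_{i+1} − x_{i+1} y_i) is linear in h.
With h=0 it equals 825; the coefficient of h is 33 (from the two edges through V_2).
So 33·h + 825 = 2·330 = 660 ⇒ h = -5.

-5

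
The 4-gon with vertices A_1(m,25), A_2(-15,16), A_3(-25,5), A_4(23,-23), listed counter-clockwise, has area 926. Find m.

3

Write out the shoelace sum; only the two edges meeting at A_1 involve m:
2·Area = [(23·25 − m·(-23)) + (m·16 − (-15)·25)] + 785
       = 39·m + 1735 = 1852
⇒ m = 3.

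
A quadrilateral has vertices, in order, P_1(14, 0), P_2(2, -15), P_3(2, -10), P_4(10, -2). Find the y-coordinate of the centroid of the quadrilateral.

-141/19

Apply the shoelace formula. First the cross-terms c_i = x_i·y_{i+1} − x_{i+1}·y_i:
  -210, 10, 96, 28  ⇒  2A = -76, A = -38.
Then Σ (y_i + y_{i+1})·c_i = 1692, so ȳ = 1692 / (6·(-38)) = -141/19.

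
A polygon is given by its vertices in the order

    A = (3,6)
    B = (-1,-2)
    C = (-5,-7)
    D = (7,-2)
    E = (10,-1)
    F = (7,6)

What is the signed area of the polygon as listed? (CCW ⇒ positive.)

80

Apply the shoelace formula: 2A = Σ (x_i·y_{i+1} − x_{i+1}·y_i), indices taken mod 6.
Σ = (0) + (-3) + (59) + (13) + (67) + (24) = 160
Signed area = Σ/2 = 80 (positive ⇒ counter-clockwise traversal).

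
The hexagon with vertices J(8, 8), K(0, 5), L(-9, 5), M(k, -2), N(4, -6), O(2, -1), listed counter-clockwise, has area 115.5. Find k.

-8

The doubled signed area Σ (x_i y_{i+1} − x_{i+1} y_i) is linear in k.
With k=0 it equals 143; the coefficient of k is -11 (from the two edges through M).
So -11·k + 143 = 2·115.5 = 231 ⇒ k = -8.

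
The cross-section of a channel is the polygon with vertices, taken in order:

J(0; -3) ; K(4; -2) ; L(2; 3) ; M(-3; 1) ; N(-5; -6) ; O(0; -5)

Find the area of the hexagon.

Apply Gauss's area formula: 2A = Σ (x_i·y_{i+1} − x_{i+1}·y_i), indices taken mod 6.
J→K: (0)(-2) − (4)(-3) = 12
K→L: (4)(3) − (2)(-2) = 16
L→M: (2)(1) − (-3)(3) = 11
M→N: (-3)(-6) − (-5)(1) = 23
N→O: (-5)(-5) − (0)(-6) = 25
O→J: (0)(-3) − (0)(-5) = 0
Σ = 87
Area = |Σ|/2 = 43.5.

43.5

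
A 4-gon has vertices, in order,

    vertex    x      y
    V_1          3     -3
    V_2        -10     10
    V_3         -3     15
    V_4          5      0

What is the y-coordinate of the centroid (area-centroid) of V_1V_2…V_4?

Apply the shoelace formula. First the cross-terms c_i = x_i·y_{i+1} − x_{i+1}·y_i:
  0, -120, -75, -15  ⇒  2A = -210, A = -105.
Then Σ (y_i + y_{i+1})·c_i = -4080, so ȳ = -4080 / (6·(-105)) = 136/21.

136/21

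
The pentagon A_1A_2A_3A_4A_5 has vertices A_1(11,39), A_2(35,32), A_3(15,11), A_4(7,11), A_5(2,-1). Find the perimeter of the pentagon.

116

|A_1A_2| = √((24)² + (-7)²) = √625 = 25
|A_2A_3| = √((-20)² + (-21)²) = √841 = 29
|A_3A_4| = √((-8)² + (0)²) = √64 = 8
|A_4A_5| = √((-5)² + (-12)²) = √169 = 13
|A_5A_1| = √((9)² + (40)²) = √1681 = 41
Perimeter = 25 + 29 + 8 + 13 + 41 = 116.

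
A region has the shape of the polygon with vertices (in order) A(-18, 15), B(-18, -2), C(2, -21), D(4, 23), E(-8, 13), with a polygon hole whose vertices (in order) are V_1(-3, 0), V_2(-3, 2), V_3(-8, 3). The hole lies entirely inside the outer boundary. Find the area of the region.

Outer boundary:
Apply the surveyor's formula: 2A = Σ (x_i·y_{i+1} − x_{i+1}·y_i), indices taken mod 5.
Σ = (306) + (382) + (130) + (236) + (114) = 1168
Area = |Σ|/2 = 584.
Hole:
Apply the surveyor's formula: 2A = Σ (x_i·y_{i+1} − x_{i+1}·y_i), indices taken mod 3.
Σ = (-6) + (7) + (9) = 10
Area = |Σ|/2 = 5.
Net area = 584 − 5 = 579.

579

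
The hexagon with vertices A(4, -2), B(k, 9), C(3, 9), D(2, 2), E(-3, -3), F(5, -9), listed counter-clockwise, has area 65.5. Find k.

The doubled signed area Σ (x_i y_{i+1} − x_{i+1} y_i) is linear in k.
With k=0 it equals 65; the coefficient of k is 11 (from the two edges through B).
So 11·k + 65 = 2·65.5 = 131 ⇒ k = 6.

6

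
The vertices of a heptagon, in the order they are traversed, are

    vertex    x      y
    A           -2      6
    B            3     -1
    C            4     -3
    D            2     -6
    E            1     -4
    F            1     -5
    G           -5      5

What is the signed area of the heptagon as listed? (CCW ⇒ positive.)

Apply the shoelace formula: 2A = Σ (x_i·y_{i+1} − x_{i+1}·y_i), indices taken mod 7.
Cross-terms: -16, -5, -18, -2, -1, -20, -20  ⇒  Σ = -82
Signed area = Σ/2 = -41 (negative ⇒ clockwise traversal).

-41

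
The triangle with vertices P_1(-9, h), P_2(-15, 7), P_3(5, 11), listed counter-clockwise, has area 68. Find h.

15

Write out the shoelace sum; only the two edges meeting at P_1 involve h:
2·Area = [(5·h − (-9)·11) + ((-9)·7 − (-15)·h)] + -200
       = 20·h + -164 = 136
⇒ h = 15.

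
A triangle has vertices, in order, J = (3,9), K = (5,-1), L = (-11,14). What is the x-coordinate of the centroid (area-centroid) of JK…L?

-1

Apply the surveyor's formula. First the cross-terms c_i = x_i·y_{i+1} − x_{i+1}·y_i:
  -48, 59, -141  ⇒  2A = -130, A = -65.
Then Σ (x_i + x_{i+1})·c_i = 390, so x̄ = 390 / (6·(-65)) = -1.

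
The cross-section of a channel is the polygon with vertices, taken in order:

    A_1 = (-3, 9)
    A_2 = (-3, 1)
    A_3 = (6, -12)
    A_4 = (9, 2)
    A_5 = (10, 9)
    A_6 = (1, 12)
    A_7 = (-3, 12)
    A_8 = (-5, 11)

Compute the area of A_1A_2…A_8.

204.5

Cross-terms: 24, 30, 120, 61, 111, 48, 27, -12  ⇒  Σ = 409
Area = |Σ|/2 = 204.5.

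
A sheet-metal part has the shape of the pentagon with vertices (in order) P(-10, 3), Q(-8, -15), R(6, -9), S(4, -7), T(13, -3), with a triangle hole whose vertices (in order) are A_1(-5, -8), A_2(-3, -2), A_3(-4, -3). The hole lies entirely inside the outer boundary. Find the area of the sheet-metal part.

Outer boundary:
Cross-terms: 174, 162, -6, 79, 9  ⇒  Σ = 418
Area = |Σ|/2 = 209.
Hole:
Apply the shoelace (surveyor's) formula: 2A = Σ (x_i·y_{i+1} − x_{i+1}·y_i), indices taken mod 3.
Cross-terms: -14, 1, 17  ⇒  Σ = 4
Area = |Σ|/2 = 2.
Net area = 209 − 2 = 207.

207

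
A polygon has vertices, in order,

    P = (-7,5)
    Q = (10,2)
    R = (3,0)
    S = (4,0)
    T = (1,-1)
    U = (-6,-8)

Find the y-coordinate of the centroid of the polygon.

4/29

Apply the shoelace formula. First the cross-terms c_i = x_i·y_{i+1} − x_{i+1}·y_i:
  -64, -6, 0, -4, -14, -86  ⇒  2A = -174, A = -87.
Then Σ (y_i + y_{i+1})·c_i = -72, so ȳ = -72 / (6·(-87)) = 4/29.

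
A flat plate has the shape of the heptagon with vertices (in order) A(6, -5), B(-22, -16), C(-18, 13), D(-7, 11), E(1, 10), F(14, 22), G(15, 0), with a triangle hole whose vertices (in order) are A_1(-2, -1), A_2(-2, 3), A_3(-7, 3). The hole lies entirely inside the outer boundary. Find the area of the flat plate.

Outer boundary:
A→B: (6)(-16) − (-22)(-5) = -206
B→C: (-22)(13) − (-18)(-16) = -574
C→D: (-18)(11) − (-7)(13) = -107
D→E: (-7)(10) − (1)(11) = -81
E→F: (1)(22) − (14)(10) = -118
F→G: (14)(0) − (15)(22) = -330
G→A: (15)(-5) − (6)(0) = -75
Σ = -1491
Area = |Σ|/2 = 745.5.
Hole:
Σ = (-8) + (15) + (13) = 20
Area = |Σ|/2 = 10.
Net area = 745.5 − 10 = 735.5.

735.5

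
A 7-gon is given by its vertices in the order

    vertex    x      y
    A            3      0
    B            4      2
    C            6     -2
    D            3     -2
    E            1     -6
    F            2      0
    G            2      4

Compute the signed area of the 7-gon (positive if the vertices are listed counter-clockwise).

Apply the surveyor's formula: 2A = Σ (x_i·y_{i+1} − x_{i+1}·y_i), indices taken mod 7.
Cross-terms: 6, -20, -6, -16, 12, 8, -12  ⇒  Σ = -28
Signed area = Σ/2 = -14 (negative ⇒ clockwise traversal).

-14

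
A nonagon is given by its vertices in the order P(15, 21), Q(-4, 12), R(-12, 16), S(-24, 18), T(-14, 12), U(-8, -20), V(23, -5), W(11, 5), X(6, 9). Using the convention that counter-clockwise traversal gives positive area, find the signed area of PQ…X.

Apply Gauss's area formula: 2A = Σ (x_i·y_{i+1} − x_{i+1}·y_i), indices taken mod 9.
Σ = (264) + (80) + (168) + (-36) + (376) + (500) + (170) + (69) + (-9) = 1582
Signed area = Σ/2 = 791 (positive ⇒ counter-clockwise traversal).

791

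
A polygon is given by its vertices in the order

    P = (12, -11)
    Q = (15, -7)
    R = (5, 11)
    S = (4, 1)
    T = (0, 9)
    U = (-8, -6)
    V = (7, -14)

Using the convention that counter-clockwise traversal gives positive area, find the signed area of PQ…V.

Σ = (81) + (200) + (-39) + (36) + (72) + (154) + (91) = 595
Signed area = Σ/2 = 297.5 (positive ⇒ counter-clockwise traversal).

297.5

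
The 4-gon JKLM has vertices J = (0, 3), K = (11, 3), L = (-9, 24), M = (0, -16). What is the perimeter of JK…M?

|JK| = √((11)² + (0)²) = √121 = 11
|KL| = √((-20)² + (21)²) = √841 = 29
|LM| = √((9)² + (-40)²) = √1681 = 41
|MJ| = √((0)² + (19)²) = √361 = 19
Perimeter = 11 + 29 + 41 + 19 = 100.

100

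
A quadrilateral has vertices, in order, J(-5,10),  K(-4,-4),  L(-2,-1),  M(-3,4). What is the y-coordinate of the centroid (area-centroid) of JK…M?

69/35

Apply the surveyor's formula. First the cross-terms c_i = x_i·y_{i+1} − x_{i+1}·y_i:
  60, -4, -11, -10  ⇒  2A = 35, A = 17.5.
Then Σ (y_i + y_{i+1})·c_i = 207, so ȳ = 207 / (6·17.5) = 69/35.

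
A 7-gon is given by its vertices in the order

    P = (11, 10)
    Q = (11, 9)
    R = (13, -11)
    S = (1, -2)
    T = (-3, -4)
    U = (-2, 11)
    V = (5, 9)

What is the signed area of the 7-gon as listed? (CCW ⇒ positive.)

Apply the shoelace formula: 2A = Σ (x_i·y_{i+1} − x_{i+1}·y_i), indices taken mod 7.
Σ = (-11) + (-238) + (-15) + (-10) + (-41) + (-73) + (-49) = -437
Signed area = Σ/2 = -218.5 (negative ⇒ clockwise traversal).

-218.5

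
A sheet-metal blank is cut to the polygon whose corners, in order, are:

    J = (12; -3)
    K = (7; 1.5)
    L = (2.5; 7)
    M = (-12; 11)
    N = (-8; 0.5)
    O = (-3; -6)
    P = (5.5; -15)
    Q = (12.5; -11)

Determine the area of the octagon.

Apply the shoelace formula: 2A = Σ (x_i·y_{i+1} − x_{i+1}·y_i), indices taken mod 8.
Σ = (39) + (45.25) + (111.5) + (82) + (49.5) + (78) + (127) + (94.5) = 626.75
Area = |Σ|/2 = 313.375.

313.375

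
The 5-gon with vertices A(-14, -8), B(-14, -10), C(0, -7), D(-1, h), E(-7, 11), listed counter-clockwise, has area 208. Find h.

Write out the shoelace sum; only the two edges meeting at D involve h:
2·Area = [(0·h − (-1)·(-7)) + ((-1)·11 − (-7)·h)] + 336
       = 7·h + 318 = 416
⇒ h = 14.

14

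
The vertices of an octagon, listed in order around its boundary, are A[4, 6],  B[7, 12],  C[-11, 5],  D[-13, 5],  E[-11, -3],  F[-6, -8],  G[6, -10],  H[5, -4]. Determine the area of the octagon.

263.5

Apply Gauss's area formula: 2A = Σ (x_i·y_{i+1} − x_{i+1}·y_i), indices taken mod 8.
A→B: (4)(12) − (7)(6) = 6
B→C: (7)(5) − (-11)(12) = 167
C→D: (-11)(5) − (-13)(5) = 10
D→E: (-13)(-3) − (-11)(5) = 94
E→F: (-11)(-8) − (-6)(-3) = 70
F→G: (-6)(-10) − (6)(-8) = 108
G→H: (6)(-4) − (5)(-10) = 26
H→A: (5)(6) − (4)(-4) = 46
Σ = 527
Area = |Σ|/2 = 263.5.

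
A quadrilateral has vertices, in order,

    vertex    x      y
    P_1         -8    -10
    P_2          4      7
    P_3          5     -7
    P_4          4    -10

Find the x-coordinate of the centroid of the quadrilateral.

Apply the surveyor's formula. First the cross-terms c_i = x_i·y_{i+1} − x_{i+1}·y_i:
  -16, -63, -22, -120  ⇒  2A = -221, A = -110.5.
Then Σ (x_i + x_{i+1})·c_i = -221, so x̄ = -221 / (6·(-110.5)) = 1/3.

1/3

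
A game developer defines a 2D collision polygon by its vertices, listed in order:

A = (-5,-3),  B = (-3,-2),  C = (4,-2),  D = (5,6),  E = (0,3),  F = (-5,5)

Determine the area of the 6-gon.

59.5

Apply Gauss's area formula: 2A = Σ (x_i·y_{i+1} − x_{i+1}·y_i), indices taken mod 6.
Σ = (1) + (14) + (34) + (15) + (15) + (40) = 119
Area = |Σ|/2 = 59.5.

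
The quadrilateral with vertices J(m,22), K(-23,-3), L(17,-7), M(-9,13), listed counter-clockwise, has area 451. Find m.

-14

Write out the shoelace sum; only the two edges meeting at J involve m:
2·Area = [((-9)·22 − m·13) + (m·(-3) − (-23)·22)] + 370
       = -16·m + 678 = 902
⇒ m = -14.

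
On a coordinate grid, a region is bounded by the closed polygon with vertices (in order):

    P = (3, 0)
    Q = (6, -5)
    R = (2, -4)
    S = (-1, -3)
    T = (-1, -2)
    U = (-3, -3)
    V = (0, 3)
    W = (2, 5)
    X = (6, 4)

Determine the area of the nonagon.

46

Apply the shoelace (surveyor's) formula: 2A = Σ (x_i·y_{i+1} − x_{i+1}·y_i), indices taken mod 9.
Σ = (-15) + (-14) + (-10) + (-1) + (-3) + (-9) + (-6) + (-22) + (-12) = -92
Area = |Σ|/2 = 46.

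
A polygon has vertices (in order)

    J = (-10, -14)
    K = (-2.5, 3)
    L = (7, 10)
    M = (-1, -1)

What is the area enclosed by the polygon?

52

Σ = (-65) + (-46) + (3) + (4) = -104
Area = |Σ|/2 = 52.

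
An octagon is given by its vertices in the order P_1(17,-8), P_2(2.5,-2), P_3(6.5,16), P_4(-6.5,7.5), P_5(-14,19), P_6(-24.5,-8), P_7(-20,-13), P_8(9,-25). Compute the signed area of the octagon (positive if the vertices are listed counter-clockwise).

939.625

Apply the surveyor's formula: 2A = Σ (x_i·y_{i+1} − x_{i+1}·y_i), indices taken mod 8.
Σ = (-14) + (53) + (152.75) + (-18.5) + (577.5) + (158.5) + (617) + (353) = 1879.25
Signed area = Σ/2 = 939.625 (positive ⇒ counter-clockwise traversal).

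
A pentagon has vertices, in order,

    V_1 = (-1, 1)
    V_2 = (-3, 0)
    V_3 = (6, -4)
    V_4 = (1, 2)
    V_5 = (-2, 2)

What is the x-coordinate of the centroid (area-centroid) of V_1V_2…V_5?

Apply the surveyor's formula. First the cross-terms c_i = x_i·y_{i+1} − x_{i+1}·y_i:
  3, 12, 16, 6, 0  ⇒  2A = 37, A = 18.5.
Then Σ (x_i + x_{i+1})·c_i = 130, so x̄ = 130 / (6·18.5) = 130/111.

130/111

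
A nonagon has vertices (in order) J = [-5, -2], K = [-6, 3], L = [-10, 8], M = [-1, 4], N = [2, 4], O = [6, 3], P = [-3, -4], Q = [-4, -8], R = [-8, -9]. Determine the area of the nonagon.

85.5

Apply the shoelace (surveyor's) formula: 2A = Σ (x_i·y_{i+1} − x_{i+1}·y_i), indices taken mod 9.
Σ = (-27) + (-18) + (-32) + (-12) + (-18) + (-15) + (8) + (-28) + (-29) = -171
Area = |Σ|/2 = 85.5.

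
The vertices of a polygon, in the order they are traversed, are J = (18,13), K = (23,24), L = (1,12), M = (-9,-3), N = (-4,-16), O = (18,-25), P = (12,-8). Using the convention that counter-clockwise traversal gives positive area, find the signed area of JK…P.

J→K: (18)(24) − (23)(13) = 133
K→L: (23)(12) − (1)(24) = 252
L→M: (1)(-3) − (-9)(12) = 105
M→N: (-9)(-16) − (-4)(-3) = 132
N→O: (-4)(-25) − (18)(-16) = 388
O→P: (18)(-8) − (12)(-25) = 156
P→J: (12)(13) − (18)(-8) = 300
Σ = 1466
Signed area = Σ/2 = 733 (positive ⇒ counter-clockwise traversal).

733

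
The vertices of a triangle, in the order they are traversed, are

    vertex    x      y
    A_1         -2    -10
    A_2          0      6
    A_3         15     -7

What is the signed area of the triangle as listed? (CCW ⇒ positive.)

Σ = (-12) + (-90) + (-164) = -266
Signed area = Σ/2 = -133 (negative ⇒ clockwise traversal).

-133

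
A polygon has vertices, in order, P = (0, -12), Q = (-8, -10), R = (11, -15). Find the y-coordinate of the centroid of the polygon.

-37/3

Apply Gauss's area formula. First the cross-terms c_i = x_i·y_{i+1} − x_{i+1}·y_i:
  -96, 230, -132  ⇒  2A = 2, A = 1.
Then Σ (y_i + y_{i+1})·c_i = -74, so ȳ = -74 / (6·1) = -37/3.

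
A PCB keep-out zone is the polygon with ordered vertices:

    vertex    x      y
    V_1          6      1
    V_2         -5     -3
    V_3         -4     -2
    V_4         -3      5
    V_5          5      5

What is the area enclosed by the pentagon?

Apply the surveyor's formula: 2A = Σ (x_i·y_{i+1} − x_{i+1}·y_i), indices taken mod 5.
Σ = (-13) + (-2) + (-26) + (-40) + (-25) = -106
Area = |Σ|/2 = 53.

53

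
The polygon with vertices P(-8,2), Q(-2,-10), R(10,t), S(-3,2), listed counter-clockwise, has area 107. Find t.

The doubled signed area Σ (x_i y_{i+1} − x_{i+1} y_i) is linear in t.
With t=0 it equals 214; the coefficient of t is 1 (from the two edges through R).
So 1·t + 214 = 2·107 = 214 ⇒ t = 0.

0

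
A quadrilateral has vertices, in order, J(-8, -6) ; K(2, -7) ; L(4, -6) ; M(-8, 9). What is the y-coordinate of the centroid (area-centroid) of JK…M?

Apply the surveyor's formula. First the cross-terms c_i = x_i·y_{i+1} − x_{i+1}·y_i:
  68, 16, -12, 120  ⇒  2A = 192, A = 96.
Then Σ (y_i + y_{i+1})·c_i = -768, so ȳ = -768 / (6·96) = -4/3.

-4/3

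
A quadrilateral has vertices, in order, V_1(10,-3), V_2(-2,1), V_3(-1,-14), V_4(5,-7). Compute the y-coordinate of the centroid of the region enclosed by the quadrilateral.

-232/45

Apply the shoelace (surveyor's) formula. First the cross-terms c_i = x_i·y_{i+1} − x_{i+1}·y_i:
  4, 29, 77, 55  ⇒  2A = 165, A = 82.5.
Then Σ (y_i + y_{i+1})·c_i = -2552, so ȳ = -2552 / (6·82.5) = -232/45.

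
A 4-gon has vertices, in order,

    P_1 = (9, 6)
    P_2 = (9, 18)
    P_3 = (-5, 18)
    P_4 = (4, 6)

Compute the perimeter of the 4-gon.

|P_1P_2| = √((0)² + (12)²) = √144 = 12
|P_2P_3| = √((-14)² + (0)²) = √196 = 14
|P_3P_4| = √((9)² + (-12)²) = √225 = 15
|P_4P_1| = √((5)² + (0)²) = √25 = 5
Perimeter = 12 + 14 + 15 + 5 = 46.

46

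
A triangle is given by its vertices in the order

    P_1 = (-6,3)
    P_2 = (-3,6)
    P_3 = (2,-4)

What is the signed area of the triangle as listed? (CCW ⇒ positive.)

Apply the shoelace (surveyor's) formula: 2A = Σ (x_i·y_{i+1} − x_{i+1}·y_i), indices taken mod 3.
Σ = (-27) + (0) + (-18) = -45
Signed area = Σ/2 = -22.5 (negative ⇒ clockwise traversal).

-22.5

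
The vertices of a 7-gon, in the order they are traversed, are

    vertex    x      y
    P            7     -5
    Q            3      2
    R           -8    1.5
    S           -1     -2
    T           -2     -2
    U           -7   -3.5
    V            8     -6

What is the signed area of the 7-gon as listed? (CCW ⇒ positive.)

Apply the surveyor's formula: 2A = Σ (x_i·y_{i+1} − x_{i+1}·y_i), indices taken mod 7.
Σ = (29) + (20.5) + (17.5) + (-2) + (-7) + (70) + (2) = 130
Signed area = Σ/2 = 65 (positive ⇒ counter-clockwise traversal).

65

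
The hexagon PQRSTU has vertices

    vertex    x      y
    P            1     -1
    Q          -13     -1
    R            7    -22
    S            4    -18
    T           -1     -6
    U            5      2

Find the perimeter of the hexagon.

|PQ| = √((-14)² + (0)²) = √196 = 14
|QR| = √((20)² + (-21)²) = √841 = 29
|RS| = √((-3)² + (4)²) = √25 = 5
|ST| = √((-5)² + (12)²) = √169 = 13
|TU| = √((6)² + (8)²) = √100 = 10
|UP| = √((-4)² + (-3)²) = √25 = 5
Perimeter = 14 + 29 + 5 + 13 + 10 + 5 = 76.

76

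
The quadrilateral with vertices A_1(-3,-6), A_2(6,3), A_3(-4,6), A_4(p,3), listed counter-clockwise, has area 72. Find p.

-6

The doubled signed area Σ (x_i y_{i+1} − x_{i+1} y_i) is linear in p.
With p=0 it equals 72; the coefficient of p is -12 (from the two edges through A_4).
So -12·p + 72 = 2·72 = 144 ⇒ p = -6.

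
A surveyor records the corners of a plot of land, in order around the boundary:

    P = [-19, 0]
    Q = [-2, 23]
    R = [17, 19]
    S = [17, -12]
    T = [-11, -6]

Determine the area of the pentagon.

870.5

Apply the surveyor's formula: 2A = Σ (x_i·y_{i+1} − x_{i+1}·y_i), indices taken mod 5.
Σ = (-437) + (-429) + (-527) + (-234) + (-114) = -1741
Area = |Σ|/2 = 870.5.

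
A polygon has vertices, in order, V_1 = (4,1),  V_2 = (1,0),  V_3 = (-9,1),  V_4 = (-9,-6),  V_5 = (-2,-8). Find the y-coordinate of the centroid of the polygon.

-455/153

Apply the shoelace formula. First the cross-terms c_i = x_i·y_{i+1} − x_{i+1}·y_i:
  -1, 1, 63, 60, 30  ⇒  2A = 153, A = 76.5.
Then Σ (y_i + y_{i+1})·c_i = -1365, so ȳ = -1365 / (6·76.5) = -455/153.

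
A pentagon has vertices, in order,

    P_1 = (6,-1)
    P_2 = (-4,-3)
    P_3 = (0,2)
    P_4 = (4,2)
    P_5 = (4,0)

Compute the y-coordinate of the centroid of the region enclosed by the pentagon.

-26/75

Apply the shoelace (surveyor's) formula. First the cross-terms c_i = x_i·y_{i+1} − x_{i+1}·y_i:
  -22, -8, -8, -8, -4  ⇒  2A = -50, A = -25.
Then Σ (y_i + y_{i+1})·c_i = 52, so ȳ = 52 / (6·(-25)) = -26/75.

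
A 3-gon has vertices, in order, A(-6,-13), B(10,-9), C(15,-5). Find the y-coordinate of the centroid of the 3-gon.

-9

Apply the shoelace (surveyor's) formula. First the cross-terms c_i = x_i·y_{i+1} − x_{i+1}·y_i:
  184, 85, -225  ⇒  2A = 44, A = 22.
Then Σ (y_i + y_{i+1})·c_i = -1188, so ȳ = -1188 / (6·22) = -9.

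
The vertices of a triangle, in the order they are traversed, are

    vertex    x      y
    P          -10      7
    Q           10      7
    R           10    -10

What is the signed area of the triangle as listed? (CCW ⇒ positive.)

Apply the shoelace (surveyor's) formula: 2A = Σ (x_i·y_{i+1} − x_{i+1}·y_i), indices taken mod 3.
Σ = (-140) + (-170) + (-30) = -340
Signed area = Σ/2 = -170 (negative ⇒ clockwise traversal).

-170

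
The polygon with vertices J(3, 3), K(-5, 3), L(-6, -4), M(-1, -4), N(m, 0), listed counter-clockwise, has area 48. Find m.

Write out the shoelace sum; only the two edges meeting at N involve m:
2·Area = [((-1)·0 − m·(-4)) + (m·3 − 3·0)] + 82
       = 7·m + 82 = 96
⇒ m = 2.

2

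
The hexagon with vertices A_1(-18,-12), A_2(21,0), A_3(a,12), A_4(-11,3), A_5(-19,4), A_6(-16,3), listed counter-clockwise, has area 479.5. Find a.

The doubled signed area Σ (x_i y_{i+1} − x_{i+1} y_i) is linear in a.
With a=0 it equals 902; the coefficient of a is 3 (from the two edges through A_3).
So 3·a + 902 = 2·479.5 = 959 ⇒ a = 19.

19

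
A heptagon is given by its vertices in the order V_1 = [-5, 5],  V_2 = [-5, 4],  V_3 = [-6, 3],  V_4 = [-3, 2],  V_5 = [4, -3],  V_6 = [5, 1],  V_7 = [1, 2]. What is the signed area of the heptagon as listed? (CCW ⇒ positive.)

27.5

Σ = (5) + (9) + (-3) + (1) + (19) + (9) + (15) = 55
Signed area = Σ/2 = 27.5 (positive ⇒ counter-clockwise traversal).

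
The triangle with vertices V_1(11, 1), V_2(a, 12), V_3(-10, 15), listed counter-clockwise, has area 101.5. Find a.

9

The doubled signed area Σ (x_i y_{i+1} − x_{i+1} y_i) is linear in a.
With a=0 it equals 77; the coefficient of a is 14 (from the two edges through V_2).
So 14·a + 77 = 2·101.5 = 203 ⇒ a = 9.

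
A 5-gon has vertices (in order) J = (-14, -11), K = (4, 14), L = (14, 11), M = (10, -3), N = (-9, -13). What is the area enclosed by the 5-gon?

Apply the shoelace formula: 2A = Σ (x_i·y_{i+1} − x_{i+1}·y_i), indices taken mod 5.
Σ = (-152) + (-152) + (-152) + (-157) + (-83) = -696
Area = |Σ|/2 = 348.

348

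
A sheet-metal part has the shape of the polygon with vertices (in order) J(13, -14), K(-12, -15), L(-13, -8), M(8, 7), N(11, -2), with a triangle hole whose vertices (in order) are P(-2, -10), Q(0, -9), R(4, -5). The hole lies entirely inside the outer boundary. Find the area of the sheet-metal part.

353

Outer boundary:
J→K: (13)(-15) − (-12)(-14) = -363
K→L: (-12)(-8) − (-13)(-15) = -99
L→M: (-13)(7) − (8)(-8) = -27
M→N: (8)(-2) − (11)(7) = -93
N→J: (11)(-14) − (13)(-2) = -128
Σ = -710
Area = |Σ|/2 = 355.
Hole:
Cross-terms: 18, 36, -50  ⇒  Σ = 4
Area = |Σ|/2 = 2.
Net area = 355 − 2 = 353.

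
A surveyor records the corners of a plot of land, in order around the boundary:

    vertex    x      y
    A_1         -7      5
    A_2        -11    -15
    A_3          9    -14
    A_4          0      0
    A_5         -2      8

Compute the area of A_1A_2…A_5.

Apply the surveyor's formula: 2A = Σ (x_i·y_{i+1} − x_{i+1}·y_i), indices taken mod 5.
Σ = (160) + (289) + (0) + (0) + (46) = 495
Area = |Σ|/2 = 247.5.

247.5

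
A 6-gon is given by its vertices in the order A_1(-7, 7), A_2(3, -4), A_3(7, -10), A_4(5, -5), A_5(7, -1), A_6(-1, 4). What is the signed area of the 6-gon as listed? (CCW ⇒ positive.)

49

A_1→A_2: (-7)(-4) − (3)(7) = 7
A_2→A_3: (3)(-10) − (7)(-4) = -2
A_3→A_4: (7)(-5) − (5)(-10) = 15
A_4→A_5: (5)(-1) − (7)(-5) = 30
A_5→A_6: (7)(4) − (-1)(-1) = 27
A_6→A_1: (-1)(7) − (-7)(4) = 21
Σ = 98
Signed area = Σ/2 = 49 (positive ⇒ counter-clockwise traversal).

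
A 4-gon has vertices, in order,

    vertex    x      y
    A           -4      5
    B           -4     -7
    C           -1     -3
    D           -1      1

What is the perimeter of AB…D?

|AB| = √((0)² + (-12)²) = √144 = 12
|BC| = √((3)² + (4)²) = √25 = 5
|CD| = √((0)² + (4)²) = √16 = 4
|DA| = √((-3)² + (4)²) = √25 = 5
Perimeter = 12 + 5 + 4 + 5 = 26.

26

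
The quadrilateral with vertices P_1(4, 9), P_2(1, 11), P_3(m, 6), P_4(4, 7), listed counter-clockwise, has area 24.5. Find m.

-6

Write out the shoelace sum; only the two edges meeting at P_3 involve m:
2·Area = [(1·6 − m·11) + (m·7 − 4·6)] + 43
       = -4·m + 25 = 49
⇒ m = -6.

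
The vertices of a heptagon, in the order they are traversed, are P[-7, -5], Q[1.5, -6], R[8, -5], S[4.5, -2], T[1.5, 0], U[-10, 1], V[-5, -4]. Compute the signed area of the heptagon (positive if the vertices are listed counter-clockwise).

71.5

P→Q: (-7)(-6) − (1.5)(-5) = 49.5
Q→R: (1.5)(-5) − (8)(-6) = 40.5
R→S: (8)(-2) − (4.5)(-5) = 6.5
S→T: (4.5)(0) − (1.5)(-2) = 3
T→U: (1.5)(1) − (-10)(0) = 1.5
U→V: (-10)(-4) − (-5)(1) = 45
V→P: (-5)(-5) − (-7)(-4) = -3
Σ = 143
Signed area = Σ/2 = 71.5 (positive ⇒ counter-clockwise traversal).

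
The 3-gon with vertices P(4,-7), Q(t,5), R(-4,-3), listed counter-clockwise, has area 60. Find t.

Write out the shoelace sum; only the two edges meeting at Q involve t:
2·Area = [(4·5 − t·(-7)) + (t·(-3) − (-4)·5)] + 40
       = 4·t + 80 = 120
⇒ t = 10.

10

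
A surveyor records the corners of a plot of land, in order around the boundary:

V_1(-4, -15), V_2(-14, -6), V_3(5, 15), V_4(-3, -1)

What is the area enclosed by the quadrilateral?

142.5

Σ = (-186) + (-180) + (40) + (41) = -285
Area = |Σ|/2 = 142.5.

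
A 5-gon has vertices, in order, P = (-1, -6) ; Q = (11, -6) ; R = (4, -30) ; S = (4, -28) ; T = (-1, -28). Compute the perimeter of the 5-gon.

|PQ| = √((12)² + (0)²) = √144 = 12
|QR| = √((-7)² + (-24)²) = √625 = 25
|RS| = √((0)² + (2)²) = √4 = 2
|ST| = √((-5)² + (0)²) = √25 = 5
|TP| = √((0)² + (22)²) = √484 = 22
Perimeter = 12 + 25 + 2 + 5 + 22 = 66.

66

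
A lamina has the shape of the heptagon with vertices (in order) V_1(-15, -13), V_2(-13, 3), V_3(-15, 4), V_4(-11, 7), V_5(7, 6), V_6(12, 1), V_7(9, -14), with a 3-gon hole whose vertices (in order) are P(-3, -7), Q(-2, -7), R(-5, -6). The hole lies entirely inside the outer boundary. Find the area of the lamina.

482.5

Outer boundary:
Apply the shoelace (surveyor's) formula: 2A = Σ (x_i·y_{i+1} − x_{i+1}·y_i), indices taken mod 7.
Σ = (-214) + (-7) + (-61) + (-115) + (-65) + (-177) + (-327) = -966
Area = |Σ|/2 = 483.
Hole:
Apply the surveyor's formula: 2A = Σ (x_i·y_{i+1} − x_{i+1}·y_i), indices taken mod 3.
Cross-terms: 7, -23, 17  ⇒  Σ = 1
Area = |Σ|/2 = 0.5.
Net area = 483 − 0.5 = 482.5.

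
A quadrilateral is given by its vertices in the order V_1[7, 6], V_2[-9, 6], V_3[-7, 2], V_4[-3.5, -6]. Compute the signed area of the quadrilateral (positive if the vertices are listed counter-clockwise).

95

Apply the surveyor's formula: 2A = Σ (x_i·y_{i+1} − x_{i+1}·y_i), indices taken mod 4.
V_1→V_2: (7)(6) − (-9)(6) = 96
V_2→V_3: (-9)(2) − (-7)(6) = 24
V_3→V_4: (-7)(-6) − (-3.5)(2) = 49
V_4→V_1: (-3.5)(6) − (7)(-6) = 21
Σ = 190
Signed area = Σ/2 = 95 (positive ⇒ counter-clockwise traversal).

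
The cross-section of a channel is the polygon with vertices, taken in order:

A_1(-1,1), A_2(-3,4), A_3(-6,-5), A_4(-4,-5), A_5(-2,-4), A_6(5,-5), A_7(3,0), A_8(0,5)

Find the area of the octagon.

Σ = (-1) + (39) + (10) + (6) + (30) + (15) + (15) + (5) = 119
Area = |Σ|/2 = 59.5.

59.5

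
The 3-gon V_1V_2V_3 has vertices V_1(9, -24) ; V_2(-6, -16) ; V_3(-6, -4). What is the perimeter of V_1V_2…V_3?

|V_1V_2| = √((-15)² + (8)²) = √289 = 17
|V_2V_3| = √((0)² + (12)²) = √144 = 12
|V_3V_1| = √((15)² + (-20)²) = √625 = 25
Perimeter = 17 + 12 + 25 = 54.

54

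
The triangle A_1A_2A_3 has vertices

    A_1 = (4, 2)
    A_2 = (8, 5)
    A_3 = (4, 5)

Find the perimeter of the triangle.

|A_1A_2| = √((4)² + (3)²) = √25 = 5
|A_2A_3| = √((-4)² + (0)²) = √16 = 4
|A_3A_1| = √((0)² + (-3)²) = √9 = 3
Perimeter = 5 + 4 + 3 = 12.

12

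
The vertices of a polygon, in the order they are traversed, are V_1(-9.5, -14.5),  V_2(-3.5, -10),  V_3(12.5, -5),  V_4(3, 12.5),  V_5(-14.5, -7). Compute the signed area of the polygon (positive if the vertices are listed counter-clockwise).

331

Σ = (44.25) + (142.5) + (171.25) + (160.25) + (143.75) = 662
Signed area = Σ/2 = 331 (positive ⇒ counter-clockwise traversal).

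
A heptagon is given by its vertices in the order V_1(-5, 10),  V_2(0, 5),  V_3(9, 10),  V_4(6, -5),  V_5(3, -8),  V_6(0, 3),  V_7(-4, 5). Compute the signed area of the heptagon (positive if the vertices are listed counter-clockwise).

-101

Apply the surveyor's formula: 2A = Σ (x_i·y_{i+1} − x_{i+1}·y_i), indices taken mod 7.
V_1→V_2: (-5)(5) − (0)(10) = -25
V_2→V_3: (0)(10) − (9)(5) = -45
V_3→V_4: (9)(-5) − (6)(10) = -105
V_4→V_5: (6)(-8) − (3)(-5) = -33
V_5→V_6: (3)(3) − (0)(-8) = 9
V_6→V_7: (0)(5) − (-4)(3) = 12
V_7→V_1: (-4)(10) − (-5)(5) = -15
Σ = -202
Signed area = Σ/2 = -101 (negative ⇒ clockwise traversal).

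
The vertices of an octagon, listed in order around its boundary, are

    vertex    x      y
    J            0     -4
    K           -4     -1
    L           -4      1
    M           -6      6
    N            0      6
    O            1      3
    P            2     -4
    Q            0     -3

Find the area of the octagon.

Apply Gauss's area formula: 2A = Σ (x_i·y_{i+1} − x_{i+1}·y_i), indices taken mod 8.
Σ = (-16) + (-8) + (-18) + (-36) + (-6) + (-10) + (-6) + (0) = -100
Area = |Σ|/2 = 50.

50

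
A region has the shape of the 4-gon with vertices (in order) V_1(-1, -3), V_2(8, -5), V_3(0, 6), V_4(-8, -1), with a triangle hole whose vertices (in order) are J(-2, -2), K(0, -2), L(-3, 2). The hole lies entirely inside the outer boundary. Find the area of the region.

70

Outer boundary:
V_1→V_2: (-1)(-5) − (8)(-3) = 29
V_2→V_3: (8)(6) − (0)(-5) = 48
V_3→V_4: (0)(-1) − (-8)(6) = 48
V_4→V_1: (-8)(-3) − (-1)(-1) = 23
Σ = 148
Area = |Σ|/2 = 74.
Hole:
Apply the surveyor's formula: 2A = Σ (x_i·y_{i+1} − x_{i+1}·y_i), indices taken mod 3.
Σ = (4) + (-6) + (10) = 8
Area = |Σ|/2 = 4.
Net area = 74 − 4 = 70.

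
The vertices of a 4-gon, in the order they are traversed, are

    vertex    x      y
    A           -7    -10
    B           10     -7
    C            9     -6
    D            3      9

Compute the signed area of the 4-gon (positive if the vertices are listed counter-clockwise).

Σ = (149) + (3) + (99) + (33) = 284
Signed area = Σ/2 = 142 (positive ⇒ counter-clockwise traversal).

142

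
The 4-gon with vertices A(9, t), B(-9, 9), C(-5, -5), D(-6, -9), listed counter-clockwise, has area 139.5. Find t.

Write out the shoelace sum; only the two edges meeting at A involve t:
2·Area = [((-6)·t − 9·(-9)) + (9·9 − (-9)·t)] + 105
       = 3·t + 267 = 279
⇒ t = 4.

4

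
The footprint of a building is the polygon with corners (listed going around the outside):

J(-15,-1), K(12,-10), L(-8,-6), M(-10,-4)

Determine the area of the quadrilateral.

Σ = (162) + (-152) + (-28) + (-50) = -68
Area = |Σ|/2 = 34.

34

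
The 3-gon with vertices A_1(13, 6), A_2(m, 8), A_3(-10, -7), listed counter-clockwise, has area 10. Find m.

The doubled signed area Σ (x_i y_{i+1} − x_{i+1} y_i) is linear in m.
With m=0 it equals 215; the coefficient of m is -13 (from the two edges through A_2).
So -13·m + 215 = 2·10 = 20 ⇒ m = 15.

15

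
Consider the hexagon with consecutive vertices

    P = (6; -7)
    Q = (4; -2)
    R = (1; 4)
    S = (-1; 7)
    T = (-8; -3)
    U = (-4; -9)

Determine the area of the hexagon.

Apply Gauss's area formula: 2A = Σ (x_i·y_{i+1} − x_{i+1}·y_i), indices taken mod 6.
Σ = (16) + (18) + (11) + (59) + (60) + (82) = 246
Area = |Σ|/2 = 123.

123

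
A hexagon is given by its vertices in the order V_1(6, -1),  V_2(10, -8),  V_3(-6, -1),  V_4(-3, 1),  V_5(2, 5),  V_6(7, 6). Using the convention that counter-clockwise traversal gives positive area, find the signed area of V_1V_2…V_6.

Apply Gauss's area formula: 2A = Σ (x_i·y_{i+1} − x_{i+1}·y_i), indices taken mod 6.
Σ = (-38) + (-58) + (-9) + (-17) + (-23) + (-43) = -188
Signed area = Σ/2 = -94 (negative ⇒ clockwise traversal).

-94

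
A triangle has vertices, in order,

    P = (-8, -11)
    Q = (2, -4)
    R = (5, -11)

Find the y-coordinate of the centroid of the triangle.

Apply Gauss's area formula. First the cross-terms c_i = x_i·y_{i+1} − x_{i+1}·y_i:
  54, -2, -143  ⇒  2A = -91, A = -45.5.
Then Σ (y_i + y_{i+1})·c_i = 2366, so ȳ = 2366 / (6·(-45.5)) = -26/3.

-26/3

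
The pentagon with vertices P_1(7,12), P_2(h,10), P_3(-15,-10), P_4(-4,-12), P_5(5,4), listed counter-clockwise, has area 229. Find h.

-1

Write out the shoelace sum; only the two edges meeting at P_2 involve h:
2·Area = [(7·10 − h·12) + (h·(-10) − (-15)·10)] + 216
       = -22·h + 436 = 458
⇒ h = -1.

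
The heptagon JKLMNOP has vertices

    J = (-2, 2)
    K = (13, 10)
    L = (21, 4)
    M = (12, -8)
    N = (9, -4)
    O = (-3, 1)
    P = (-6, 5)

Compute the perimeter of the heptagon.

70

|JK| = √((15)² + (8)²) = √289 = 17
|KL| = √((8)² + (-6)²) = √100 = 10
|LM| = √((-9)² + (-12)²) = √225 = 15
|MN| = √((-3)² + (4)²) = √25 = 5
|NO| = √((-12)² + (5)²) = √169 = 13
|OP| = √((-3)² + (4)²) = √25 = 5
|PJ| = √((4)² + (-3)²) = √25 = 5
Perimeter = 17 + 10 + 15 + 5 + 13 + 5 + 5 = 70.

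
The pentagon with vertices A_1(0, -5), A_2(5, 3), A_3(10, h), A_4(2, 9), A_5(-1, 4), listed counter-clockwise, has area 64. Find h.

7

The doubled signed area Σ (x_i y_{i+1} − x_{i+1} y_i) is linear in h.
With h=0 it equals 107; the coefficient of h is 3 (from the two edges through A_3).
So 3·h + 107 = 2·64 = 128 ⇒ h = 7.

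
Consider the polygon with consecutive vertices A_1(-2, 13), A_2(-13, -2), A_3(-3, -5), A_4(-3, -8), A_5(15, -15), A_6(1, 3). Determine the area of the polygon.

242.5

Apply the shoelace formula: 2A = Σ (x_i·y_{i+1} − x_{i+1}·y_i), indices taken mod 6.
A_1→A_2: (-2)(-2) − (-13)(13) = 173
A_2→A_3: (-13)(-5) − (-3)(-2) = 59
A_3→A_4: (-3)(-8) − (-3)(-5) = 9
A_4→A_5: (-3)(-15) − (15)(-8) = 165
A_5→A_6: (15)(3) − (1)(-15) = 60
A_6→A_1: (1)(13) − (-2)(3) = 19
Σ = 485
Area = |Σ|/2 = 242.5.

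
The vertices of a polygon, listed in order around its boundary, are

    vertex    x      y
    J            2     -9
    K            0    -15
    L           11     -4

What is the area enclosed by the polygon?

22

Apply the shoelace (surveyor's) formula: 2A = Σ (x_i·y_{i+1} − x_{i+1}·y_i), indices taken mod 3.
Σ = (-30) + (165) + (-91) = 44
Area = |Σ|/2 = 22.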